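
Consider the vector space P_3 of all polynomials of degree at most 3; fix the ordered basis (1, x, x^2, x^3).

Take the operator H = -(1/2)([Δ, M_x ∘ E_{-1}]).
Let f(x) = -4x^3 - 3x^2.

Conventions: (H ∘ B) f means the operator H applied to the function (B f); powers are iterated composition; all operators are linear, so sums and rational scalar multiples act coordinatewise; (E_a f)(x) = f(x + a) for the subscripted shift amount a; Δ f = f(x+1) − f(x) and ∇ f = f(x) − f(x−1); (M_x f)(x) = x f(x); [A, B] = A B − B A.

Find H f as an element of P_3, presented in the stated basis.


g(x) = 2x^3 + (3/2)x^2

E_{-1} f = -4x^3 + 9x^2 - 6x + 1
M_x E_{-1} f = -4x^4 + 9x^3 - 6x^2 + x
Δ (M_x ∘ E_{-1}) f = -16x^3 + 3x^2 - x
Δ f = -12x^2 - 18x - 7
E_{-1} Δ f = -12x^2 + 6x - 1
M_x E_{-1} Δ f = -12x^3 + 6x^2 - x
[Δ, M_x ∘ E_{-1}] f = -4x^3 - 3x^2
(-(1/2)([Δ, M_x ∘ E_{-1}])) f = 2x^3 + (3/2)x^2


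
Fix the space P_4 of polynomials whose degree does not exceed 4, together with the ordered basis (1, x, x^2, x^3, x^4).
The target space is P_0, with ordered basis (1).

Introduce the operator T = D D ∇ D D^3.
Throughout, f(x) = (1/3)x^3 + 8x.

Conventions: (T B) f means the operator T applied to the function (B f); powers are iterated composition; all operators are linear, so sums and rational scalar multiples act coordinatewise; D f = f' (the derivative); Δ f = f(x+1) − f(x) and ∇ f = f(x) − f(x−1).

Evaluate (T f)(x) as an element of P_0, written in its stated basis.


D f = x^2 + 8
D D f = 2x
D D D f = 2
D D^3 f = 0
∇ D D^3 f = 0
D ∇ D D^3 f = 0
D (D ∇ D D^3) f = 0

the image equals g(x) = 0


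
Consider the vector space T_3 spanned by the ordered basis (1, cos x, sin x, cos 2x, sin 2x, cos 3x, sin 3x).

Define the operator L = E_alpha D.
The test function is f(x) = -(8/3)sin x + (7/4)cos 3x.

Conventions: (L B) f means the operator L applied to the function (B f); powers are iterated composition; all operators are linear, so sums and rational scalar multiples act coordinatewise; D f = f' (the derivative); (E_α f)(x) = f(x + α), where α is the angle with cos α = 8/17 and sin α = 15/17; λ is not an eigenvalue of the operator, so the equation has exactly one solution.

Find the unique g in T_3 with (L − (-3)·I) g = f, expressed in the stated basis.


write g with unknown coordinates in the stated basis and equate coefficients in (L − (-3)·I) g = f
solving from the highest basis element down gives g = (4/15)cos x - (6/5)sin x + (7/24)cos 3x - (329/1248)sin 3x
check: L g = -(4/5)cos x + (14/15)sin x + (7/8)cos 3x + (329/416)sin 3x
so L g − (-3)·g = -(8/3)sin x + (7/4)cos 3x = f ✓

the result is g(x) = (4/15)cos x - (6/5)sin x + (7/24)cos 3x - (329/1248)sin 3x


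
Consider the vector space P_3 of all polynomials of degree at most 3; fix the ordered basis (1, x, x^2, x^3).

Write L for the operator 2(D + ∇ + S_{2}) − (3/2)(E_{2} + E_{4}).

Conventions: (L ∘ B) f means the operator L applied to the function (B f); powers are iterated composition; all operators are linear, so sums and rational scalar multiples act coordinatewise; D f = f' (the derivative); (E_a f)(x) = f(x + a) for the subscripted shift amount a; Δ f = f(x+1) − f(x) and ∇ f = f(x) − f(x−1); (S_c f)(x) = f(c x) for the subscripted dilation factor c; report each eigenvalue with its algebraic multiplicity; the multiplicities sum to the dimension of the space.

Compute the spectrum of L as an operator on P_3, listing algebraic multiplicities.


image of 1: -1
image of x: x - 5
image of x^2: 5x^2 - 10x - 32
image of x^3: 13x^3 - 15x^2 - 96x - 106
the matrix is upper triangular; its diagonal is (-1, 1, 5, 13)
for a triangular matrix the eigenvalues are the diagonal entries, with algebraic multiplicity their repetition count

λ = -1 (multiplicity 1), λ = 1 (multiplicity 1), λ = 5 (multiplicity 1), λ = 13 (multiplicity 1)


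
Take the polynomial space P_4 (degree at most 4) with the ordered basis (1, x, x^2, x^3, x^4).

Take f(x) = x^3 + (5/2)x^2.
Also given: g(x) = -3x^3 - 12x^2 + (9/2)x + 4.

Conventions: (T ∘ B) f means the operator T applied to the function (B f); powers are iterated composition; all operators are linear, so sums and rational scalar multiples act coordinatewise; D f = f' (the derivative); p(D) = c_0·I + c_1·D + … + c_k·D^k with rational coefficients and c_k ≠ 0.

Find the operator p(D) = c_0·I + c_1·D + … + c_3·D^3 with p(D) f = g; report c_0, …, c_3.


p(D) = -3·I − (3/2)·D + 2·D^2 − D^3, i.e. c_0 = -3, c_1 = -3/2, c_2 = 2, c_3 = -1

D^0 f = x^3 + (5/2)x^2
D^1 f = 3x^2 + 5x
D^2 f = 6x + 5
D^3 f = 6
matching coefficients of g against c_0 f + c_1 Df + … from the top degree down determines the c_i
solution: c_0 = -3, c_1 = -3/2, c_2 = 2, c_3 = -1


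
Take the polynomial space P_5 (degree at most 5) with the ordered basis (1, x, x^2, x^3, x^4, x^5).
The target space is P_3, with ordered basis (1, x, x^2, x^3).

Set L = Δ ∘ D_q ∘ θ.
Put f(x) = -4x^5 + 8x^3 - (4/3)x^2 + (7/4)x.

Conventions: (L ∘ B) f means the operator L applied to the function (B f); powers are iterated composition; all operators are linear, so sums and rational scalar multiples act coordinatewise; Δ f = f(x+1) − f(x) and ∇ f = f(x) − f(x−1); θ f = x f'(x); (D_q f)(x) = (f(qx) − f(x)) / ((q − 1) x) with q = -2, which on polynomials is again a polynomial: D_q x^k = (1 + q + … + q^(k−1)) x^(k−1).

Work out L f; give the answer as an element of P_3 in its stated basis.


θ f = -20x^5 + 24x^3 - (8/3)x^2 + (7/4)x
D_q θ f = -220x^4 + 72x^2 + (8/3)x + 7/4
Δ (D_q ∘ θ) f = -880x^3 - 1320x^2 - 736x - 436/3

g(x) = -880x^3 - 1320x^2 - 736x - 436/3


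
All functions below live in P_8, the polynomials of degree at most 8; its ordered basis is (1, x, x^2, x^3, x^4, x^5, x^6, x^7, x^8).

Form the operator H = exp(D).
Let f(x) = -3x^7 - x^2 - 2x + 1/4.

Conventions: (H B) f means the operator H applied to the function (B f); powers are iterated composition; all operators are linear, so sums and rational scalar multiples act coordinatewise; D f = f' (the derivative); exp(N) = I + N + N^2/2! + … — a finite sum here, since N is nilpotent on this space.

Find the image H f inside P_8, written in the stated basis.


g(x) = -3x^7 - 21x^6 - 63x^5 - 105x^4 - 105x^3 - 64x^2 - 25x - 23/4

order-1 term: -21x^6 - 2x - 2
order-2 term: -63x^5 - 1
order-3 term: -105x^4
order-4 term: -105x^3
order-5 term: -63x^2
order-6 term: -21x
order-7 term: -3
the series for exp(D) f terminates at order 7
exp(D) f = -3x^7 - 21x^6 - 63x^5 - 105x^4 - 105x^3 - 64x^2 - 25x - 23/4


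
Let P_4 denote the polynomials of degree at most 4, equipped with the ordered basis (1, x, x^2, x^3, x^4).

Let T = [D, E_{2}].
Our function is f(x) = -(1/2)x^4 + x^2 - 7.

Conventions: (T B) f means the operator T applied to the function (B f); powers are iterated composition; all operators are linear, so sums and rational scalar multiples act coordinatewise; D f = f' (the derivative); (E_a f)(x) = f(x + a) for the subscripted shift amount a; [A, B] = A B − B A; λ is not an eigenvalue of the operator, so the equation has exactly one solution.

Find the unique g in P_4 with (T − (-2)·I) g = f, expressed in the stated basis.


the result is g(x) = -(1/4)x^4 + (1/2)x^2 - 7/2

write g with unknown coordinates in the stated basis and equate coefficients in (T − (-2)·I) g = f
solving from the highest basis element down gives g = -(1/4)x^4 + (1/2)x^2 - 7/2
check: T g = 0
so T g − (-2)·g = -(1/2)x^4 + x^2 - 7 = f ✓


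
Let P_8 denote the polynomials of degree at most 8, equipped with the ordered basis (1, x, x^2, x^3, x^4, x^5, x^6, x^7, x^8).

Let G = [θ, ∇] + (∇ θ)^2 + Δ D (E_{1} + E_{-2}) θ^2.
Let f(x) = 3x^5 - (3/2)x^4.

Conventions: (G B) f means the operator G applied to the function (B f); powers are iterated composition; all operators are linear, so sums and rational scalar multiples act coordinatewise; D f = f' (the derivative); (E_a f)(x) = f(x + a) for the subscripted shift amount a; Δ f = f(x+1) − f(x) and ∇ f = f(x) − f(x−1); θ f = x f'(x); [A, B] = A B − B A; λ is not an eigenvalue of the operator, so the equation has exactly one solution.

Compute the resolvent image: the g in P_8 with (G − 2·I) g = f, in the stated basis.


the image equals g(x) = -(3/2)x^5 + (9/2)x^4 - 1074x^3 + 3636x^2 - (181611/2)x + 416283/4

write g with unknown coordinates in the stated basis and equate coefficients in (G − 2·I) g = f
solving from the highest basis element down gives g = -(3/2)x^5 + (9/2)x^4 - 1074x^3 + 3636x^2 - (181611/2)x + 416283/4
check: G g = (15/2)x^4 - 2148x^3 + 7272x^2 - 181611x + 416283/2
so G g − 2·g = 3x^5 - (3/2)x^4 = f ✓


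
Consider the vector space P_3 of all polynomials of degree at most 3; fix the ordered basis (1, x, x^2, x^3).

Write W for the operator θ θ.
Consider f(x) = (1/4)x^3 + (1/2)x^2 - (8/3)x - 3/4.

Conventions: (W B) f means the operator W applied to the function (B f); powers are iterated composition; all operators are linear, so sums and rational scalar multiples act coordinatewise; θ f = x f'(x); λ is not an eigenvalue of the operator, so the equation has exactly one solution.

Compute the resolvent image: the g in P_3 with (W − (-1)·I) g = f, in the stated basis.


write g with unknown coordinates in the stated basis and equate coefficients in (W − (-1)·I) g = f
solving from the highest basis element down gives g = (1/40)x^3 + (1/10)x^2 - (4/3)x - 3/4
check: W g = (9/40)x^3 + (2/5)x^2 - (4/3)x
so W g − (-1)·g = (1/4)x^3 + (1/2)x^2 - (8/3)x - 3/4 = f ✓

g(x) = (1/40)x^3 + (1/10)x^2 - (4/3)x - 3/4


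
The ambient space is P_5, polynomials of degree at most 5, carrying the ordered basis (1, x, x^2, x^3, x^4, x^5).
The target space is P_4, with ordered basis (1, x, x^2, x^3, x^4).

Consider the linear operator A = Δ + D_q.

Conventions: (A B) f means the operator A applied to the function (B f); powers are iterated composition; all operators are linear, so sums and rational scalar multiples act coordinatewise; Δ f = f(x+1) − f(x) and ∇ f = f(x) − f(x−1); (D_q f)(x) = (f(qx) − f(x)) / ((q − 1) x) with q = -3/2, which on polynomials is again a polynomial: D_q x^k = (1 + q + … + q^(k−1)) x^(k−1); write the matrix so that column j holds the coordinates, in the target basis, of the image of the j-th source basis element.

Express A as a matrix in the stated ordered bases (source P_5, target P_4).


image of 1: 0
image of x: 2
image of x^2: (3/2)x + 1
image of x^3: (19/4)x^2 + 3x + 1
image of x^4: (19/8)x^3 + 6x^2 + 4x + 1
image of x^5: (135/16)x^4 + 10x^3 + 10x^2 + 5x + 1
each image's coordinates form column j of the matrix

the matrix is [[0, 2, 1, 1, 1, 1]; [0, 0, 3/2, 3, 4, 5]; [0, 0, 0, 19/4, 6, 10]; [0, 0, 0, 0, 19/8, 10]; [0, 0, 0, 0, 0, 135/16]] (rows listed top to bottom)


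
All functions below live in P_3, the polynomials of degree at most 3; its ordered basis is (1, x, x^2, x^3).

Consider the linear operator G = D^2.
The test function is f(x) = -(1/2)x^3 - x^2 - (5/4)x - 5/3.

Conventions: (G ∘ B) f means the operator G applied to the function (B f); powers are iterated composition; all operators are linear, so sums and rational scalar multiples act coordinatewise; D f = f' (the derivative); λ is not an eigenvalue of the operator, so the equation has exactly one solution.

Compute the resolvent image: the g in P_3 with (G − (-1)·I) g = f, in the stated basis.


write g with unknown coordinates in the stated basis and equate coefficients in (G − (-1)·I) g = f
solving from the highest basis element down gives g = -(1/2)x^3 - x^2 + (7/4)x + 1/3
check: G g = -3x - 2
so G g − (-1)·g = -(1/2)x^3 - x^2 - (5/4)x - 5/3 = f ✓

the result is g(x) = -(1/2)x^3 - x^2 + (7/4)x + 1/3


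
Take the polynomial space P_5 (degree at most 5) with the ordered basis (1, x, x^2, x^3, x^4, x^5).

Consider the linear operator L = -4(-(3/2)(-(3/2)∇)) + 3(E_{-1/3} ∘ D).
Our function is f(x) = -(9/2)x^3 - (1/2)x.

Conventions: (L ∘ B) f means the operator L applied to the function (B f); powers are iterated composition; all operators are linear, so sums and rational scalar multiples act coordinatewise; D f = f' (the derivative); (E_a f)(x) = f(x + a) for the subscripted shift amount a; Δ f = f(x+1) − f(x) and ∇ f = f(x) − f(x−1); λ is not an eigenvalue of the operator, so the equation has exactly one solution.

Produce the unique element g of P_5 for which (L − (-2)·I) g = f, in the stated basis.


write g with unknown coordinates in the stated basis and equate coefficients in (L − (-2)·I) g = f
solving from the highest basis element down gives g = -(9/4)x^3 - (81/4)x^2 - (785/8)x - 465/2
check: L g = (81/2)x^2 + (783/4)x + 465
so L g − (-2)·g = -(9/2)x^3 - (1/2)x = f ✓

the image equals g(x) = -(9/4)x^3 - (81/4)x^2 - (785/8)x - 465/2


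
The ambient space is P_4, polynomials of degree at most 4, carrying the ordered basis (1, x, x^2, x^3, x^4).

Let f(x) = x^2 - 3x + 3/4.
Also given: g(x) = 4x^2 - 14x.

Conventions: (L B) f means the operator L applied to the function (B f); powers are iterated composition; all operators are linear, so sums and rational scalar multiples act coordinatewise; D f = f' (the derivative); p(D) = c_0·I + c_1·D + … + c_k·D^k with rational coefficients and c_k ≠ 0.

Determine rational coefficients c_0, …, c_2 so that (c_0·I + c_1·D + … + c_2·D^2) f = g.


p(D) = 4·I − D − 3·D^2, i.e. c_0 = 4, c_1 = -1, c_2 = -3

D^0 f = x^2 - 3x + 3/4
D^1 f = 2x - 3
D^2 f = 2
matching coefficients of g against c_0 f + c_1 Df + … from the top degree down determines the c_i
solution: c_0 = 4, c_1 = -1, c_2 = -3


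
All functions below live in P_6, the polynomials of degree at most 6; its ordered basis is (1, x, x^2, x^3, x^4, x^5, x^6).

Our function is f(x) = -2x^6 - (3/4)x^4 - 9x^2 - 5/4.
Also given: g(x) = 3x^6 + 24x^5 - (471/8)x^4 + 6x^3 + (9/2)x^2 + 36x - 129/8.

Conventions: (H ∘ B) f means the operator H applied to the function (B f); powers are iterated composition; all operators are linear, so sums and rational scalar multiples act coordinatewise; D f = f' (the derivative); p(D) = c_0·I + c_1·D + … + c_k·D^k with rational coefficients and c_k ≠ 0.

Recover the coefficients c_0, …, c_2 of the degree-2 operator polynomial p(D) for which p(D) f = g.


p(D) = -(3/2)·I − 2·D + D^2, i.e. c_0 = -3/2, c_1 = -2, c_2 = 1

D^0 f = -2x^6 - (3/4)x^4 - 9x^2 - 5/4
D^1 f = -12x^5 - 3x^3 - 18x
D^2 f = -60x^4 - 9x^2 - 18
matching coefficients of g against c_0 f + c_1 Df + … from the top degree down determines the c_i
solution: c_0 = -3/2, c_1 = -2, c_2 = 1


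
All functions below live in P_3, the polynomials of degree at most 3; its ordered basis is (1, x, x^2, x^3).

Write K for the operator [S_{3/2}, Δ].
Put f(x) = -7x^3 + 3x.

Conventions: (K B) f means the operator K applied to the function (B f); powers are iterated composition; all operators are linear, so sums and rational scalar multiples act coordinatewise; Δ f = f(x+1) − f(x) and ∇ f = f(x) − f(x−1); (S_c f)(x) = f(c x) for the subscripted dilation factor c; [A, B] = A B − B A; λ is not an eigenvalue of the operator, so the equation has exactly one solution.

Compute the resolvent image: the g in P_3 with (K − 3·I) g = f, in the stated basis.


write g with unknown coordinates in the stated basis and equate coefficients in (K − 3·I) g = f
solving from the highest basis element down gives g = (7/3)x^3 - (21/8)x^2 - (65/16)x - 11/144
check: K g = -(63/8)x^2 - (147/16)x - 11/48
so K g − 3·g = -7x^3 + 3x = f ✓

the result is g(x) = (7/3)x^3 - (21/8)x^2 - (65/16)x - 11/144


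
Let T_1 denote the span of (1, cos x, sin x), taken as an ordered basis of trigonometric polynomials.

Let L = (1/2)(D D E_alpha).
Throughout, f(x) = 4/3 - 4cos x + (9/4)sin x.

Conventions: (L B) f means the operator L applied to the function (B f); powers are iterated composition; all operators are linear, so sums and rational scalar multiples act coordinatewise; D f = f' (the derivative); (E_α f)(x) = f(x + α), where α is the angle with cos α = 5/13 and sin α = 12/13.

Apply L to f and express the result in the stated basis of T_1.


E_alpha f = 4/3 + (7/13)cos x + (237/52)sin x
D E_alpha f = (237/52)cos x - (7/13)sin x
D D E_alpha f = -(7/13)cos x - (237/52)sin x
((1/2)(D D E_alpha)) f = -(7/26)cos x - (237/104)sin x

the result is g(x) = -(7/26)cos x - (237/104)sin x


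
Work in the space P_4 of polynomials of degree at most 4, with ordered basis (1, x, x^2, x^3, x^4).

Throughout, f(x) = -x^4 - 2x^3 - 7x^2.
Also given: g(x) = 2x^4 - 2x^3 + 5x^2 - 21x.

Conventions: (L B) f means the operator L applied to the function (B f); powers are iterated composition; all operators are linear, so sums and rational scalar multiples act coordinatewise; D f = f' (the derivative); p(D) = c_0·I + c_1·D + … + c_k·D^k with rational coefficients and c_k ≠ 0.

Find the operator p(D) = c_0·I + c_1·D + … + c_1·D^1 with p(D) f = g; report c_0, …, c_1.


p(D) = -2·I + (3/2)·D, i.e. c_0 = -2, c_1 = 3/2

D^0 f = -x^4 - 2x^3 - 7x^2
D^1 f = -4x^3 - 6x^2 - 14x
matching coefficients of g against c_0 f + c_1 Df + … from the top degree down determines the c_i
solution: c_0 = -2, c_1 = 3/2


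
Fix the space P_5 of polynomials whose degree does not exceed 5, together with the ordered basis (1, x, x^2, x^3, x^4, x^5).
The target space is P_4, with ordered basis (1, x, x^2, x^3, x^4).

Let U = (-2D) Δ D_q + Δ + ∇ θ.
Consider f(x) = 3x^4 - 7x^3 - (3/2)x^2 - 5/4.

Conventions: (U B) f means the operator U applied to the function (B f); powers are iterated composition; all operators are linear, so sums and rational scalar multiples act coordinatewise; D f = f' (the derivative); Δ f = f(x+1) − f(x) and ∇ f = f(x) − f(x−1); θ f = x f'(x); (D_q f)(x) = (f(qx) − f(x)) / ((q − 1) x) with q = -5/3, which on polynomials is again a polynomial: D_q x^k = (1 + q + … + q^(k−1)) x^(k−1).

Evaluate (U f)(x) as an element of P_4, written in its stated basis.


the result is g(x) = 60x^3 - 138x^2 + (551/3)x + 1241/18

D_q f = -(68/9)x^3 - (133/9)x^2 + x
Δ D_q f = -(68/3)x^2 - (470/9)x - 64/3
D Δ D_q f = -(136/3)x - 470/9
(-2D) Δ D_q f = (272/3)x + 940/9
Δ f = 12x^3 - 3x^2 - 12x - 11/2
θ f = 12x^4 - 21x^3 - 3x^2
∇ θ f = 48x^3 - 135x^2 + 105x - 30
((-2D) Δ D_q + Δ + ∇ θ) f = 60x^3 - 138x^2 + (551/3)x + 1241/18


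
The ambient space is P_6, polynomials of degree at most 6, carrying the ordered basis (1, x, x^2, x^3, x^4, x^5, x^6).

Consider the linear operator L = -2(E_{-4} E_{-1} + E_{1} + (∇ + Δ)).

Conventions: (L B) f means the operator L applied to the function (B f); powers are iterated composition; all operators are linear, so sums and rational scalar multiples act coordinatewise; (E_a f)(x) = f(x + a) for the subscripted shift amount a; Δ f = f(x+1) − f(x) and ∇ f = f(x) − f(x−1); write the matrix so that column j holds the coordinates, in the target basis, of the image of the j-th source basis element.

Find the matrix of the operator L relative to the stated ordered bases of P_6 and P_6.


image of 1: -4
image of x: -4x + 4
image of x^2: -4x^2 + 8x - 52
image of x^3: -4x^3 + 12x^2 - 156x + 244
image of x^4: -4x^4 + 16x^3 - 312x^2 + 976x - 1252
image of x^5: -4x^5 + 20x^4 - 520x^3 + 2440x^2 - 6260x + 6244
image of x^6: -4x^6 + 24x^5 - 780x^4 + 4880x^3 - 18780x^2 + 37464x - 31252
each image's coordinates form column j of the matrix

the matrix is [[-4, 4, -52, 244, -1252, 6244, -31252]; [0, -4, 8, -156, 976, -6260, 37464]; [0, 0, -4, 12, -312, 2440, -18780]; [0, 0, 0, -4, 16, -520, 4880]; [0, 0, 0, 0, -4, 20, -780]; [0, 0, 0, 0, 0, -4, 24]; [0, 0, 0, 0, 0, 0, -4]] (rows listed top to bottom)


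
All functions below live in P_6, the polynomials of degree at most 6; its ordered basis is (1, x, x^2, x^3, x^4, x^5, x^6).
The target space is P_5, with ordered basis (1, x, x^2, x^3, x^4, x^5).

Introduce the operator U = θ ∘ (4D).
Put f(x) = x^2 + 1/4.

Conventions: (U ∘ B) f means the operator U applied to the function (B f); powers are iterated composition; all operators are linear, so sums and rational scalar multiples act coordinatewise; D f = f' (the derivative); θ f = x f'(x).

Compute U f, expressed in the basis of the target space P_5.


D f = 2x
(4D) f = 8x
θ (4D) f = 8x

g(x) = 8x


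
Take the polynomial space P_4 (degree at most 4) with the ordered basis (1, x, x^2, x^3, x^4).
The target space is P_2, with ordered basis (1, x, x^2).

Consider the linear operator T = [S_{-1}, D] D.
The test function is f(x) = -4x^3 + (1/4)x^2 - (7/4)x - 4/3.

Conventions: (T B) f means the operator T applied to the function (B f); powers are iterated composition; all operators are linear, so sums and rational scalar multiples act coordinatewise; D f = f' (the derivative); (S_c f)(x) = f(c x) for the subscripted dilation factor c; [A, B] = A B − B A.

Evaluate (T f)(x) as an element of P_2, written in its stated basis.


g(x) = 48x + 1

D f = -12x^2 + (1/2)x - 7/4
D D f = -24x + 1/2
S_{-1} D D f = 24x + 1/2
S_{-1} D f = -12x^2 - (1/2)x - 7/4
D S_{-1} D f = -24x - 1/2
[S_{-1}, D] D f = 48x + 1


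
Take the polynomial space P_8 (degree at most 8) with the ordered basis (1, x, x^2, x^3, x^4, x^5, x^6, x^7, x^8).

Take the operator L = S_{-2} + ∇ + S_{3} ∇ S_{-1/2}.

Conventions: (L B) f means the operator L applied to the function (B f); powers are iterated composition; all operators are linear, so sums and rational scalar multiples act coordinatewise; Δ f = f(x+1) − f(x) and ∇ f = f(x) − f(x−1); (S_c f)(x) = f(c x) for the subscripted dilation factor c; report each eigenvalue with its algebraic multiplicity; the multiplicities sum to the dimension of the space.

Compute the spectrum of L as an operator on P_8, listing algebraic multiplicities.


λ = -128 (multiplicity 1), λ = -32 (multiplicity 1), λ = -8 (multiplicity 1), λ = -2 (multiplicity 1), λ = 1 (multiplicity 1), λ = 4 (multiplicity 1), λ = 16 (multiplicity 1), λ = 64 (multiplicity 1), λ = 256 (multiplicity 1)

image of 1: 1
image of x: -2x + 1/2
image of x^2: 4x^2 + (7/2)x - 5/4
image of x^3: -8x^3 - (3/8)x^2 - (15/8)x + 7/8
image of x^4: 16x^4 + (43/4)x^3 - (75/8)x^2 + (19/4)x - 17/16
image of x^5: -32x^5 - (245/32)x^4 - (25/16)x^3 + (115/16)x^2 - (145/32)x + 31/32
image of x^6: 64x^6 + (921/32)x^5 - (2175/64)x^4 + (455/16)x^3 - (1095/64)x^2 + (201/32)x - 65/64
image of x^7: -128x^7 - (4207/128)x^6 + (2415/128)x^5 + (1645/128)x^4 - (3535/128)x^3 + (2499/128)x^2 - (875/128)x + 127/128
image of x^8: 256x^8 + (2443/32)x^7 - (6895/64)x^6 + (3493/32)x^5 - (11795/128)x^4 + (1981/32)x^3 - (1855/64)x^2 + (259/32)x - 257/256
the matrix is upper triangular; its diagonal is (1, -2, 4, -8, 16, -32, 64, -128, 256)
for a triangular matrix the eigenvalues are the diagonal entries, with algebraic multiplicity their repetition count


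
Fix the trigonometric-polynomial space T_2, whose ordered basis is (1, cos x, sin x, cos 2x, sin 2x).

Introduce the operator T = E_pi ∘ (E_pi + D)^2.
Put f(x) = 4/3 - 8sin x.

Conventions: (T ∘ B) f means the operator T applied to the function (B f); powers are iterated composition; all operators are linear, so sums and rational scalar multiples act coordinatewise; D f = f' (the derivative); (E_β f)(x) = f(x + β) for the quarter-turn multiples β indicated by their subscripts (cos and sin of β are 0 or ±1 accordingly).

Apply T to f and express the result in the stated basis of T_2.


g(x) = 4/3 - 16cos x

E_pi f = 4/3 + 8sin x
D f = -8cos x
(E_pi + D) f = 4/3 - 8cos x + 8sin x
E_pi (E_pi + D) f = 4/3 + 8cos x - 8sin x
D (E_pi + D) f = 8cos x + 8sin x
(E_pi + D) (E_pi + D) f = 4/3 + 16cos x
E_pi (E_pi + D)^2 f = 4/3 - 16cos x


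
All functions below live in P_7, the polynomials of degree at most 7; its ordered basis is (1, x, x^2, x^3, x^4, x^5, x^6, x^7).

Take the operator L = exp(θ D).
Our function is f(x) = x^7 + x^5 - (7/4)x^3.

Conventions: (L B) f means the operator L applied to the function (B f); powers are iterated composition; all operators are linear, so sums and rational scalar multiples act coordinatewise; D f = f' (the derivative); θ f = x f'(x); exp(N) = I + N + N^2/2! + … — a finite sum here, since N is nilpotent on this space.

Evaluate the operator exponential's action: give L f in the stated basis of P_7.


the result is g(x) = x^7 + 42x^6 + 631x^5 + 4220x^4 + (50873/4)x^3 + (30699/2)x^2 + (10299/2)x

order-1 term: 42x^6 + 20x^4 - (21/2)x^2
order-2 term: 630x^5 + 120x^3 - (21/2)x
order-3 term: 4200x^4 + 240x^2
order-4 term: 12600x^3 + 120x
order-5 term: 15120x^2
order-6 term: 5040x
the series for exp(θ D) f terminates at order 6
exp(θ D) f = x^7 + 42x^6 + 631x^5 + 4220x^4 + (50873/4)x^3 + (30699/2)x^2 + (10299/2)x


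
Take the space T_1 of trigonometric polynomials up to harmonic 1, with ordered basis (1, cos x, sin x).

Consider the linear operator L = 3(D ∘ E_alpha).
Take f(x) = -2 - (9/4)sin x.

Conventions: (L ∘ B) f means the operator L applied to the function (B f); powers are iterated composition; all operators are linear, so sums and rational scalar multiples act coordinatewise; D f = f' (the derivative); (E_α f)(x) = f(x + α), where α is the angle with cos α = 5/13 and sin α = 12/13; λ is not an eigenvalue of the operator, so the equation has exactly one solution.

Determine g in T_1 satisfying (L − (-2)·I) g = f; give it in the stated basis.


g(x) = -1 + (27/20)cos x + (9/10)sin x

write g with unknown coordinates in the stated basis and equate coefficients in (L − (-2)·I) g = f
solving from the highest basis element down gives g = -1 + (27/20)cos x + (9/10)sin x
check: L g = -(27/10)cos x - (81/20)sin x
so L g − (-2)·g = -2 - (9/4)sin x = f ✓


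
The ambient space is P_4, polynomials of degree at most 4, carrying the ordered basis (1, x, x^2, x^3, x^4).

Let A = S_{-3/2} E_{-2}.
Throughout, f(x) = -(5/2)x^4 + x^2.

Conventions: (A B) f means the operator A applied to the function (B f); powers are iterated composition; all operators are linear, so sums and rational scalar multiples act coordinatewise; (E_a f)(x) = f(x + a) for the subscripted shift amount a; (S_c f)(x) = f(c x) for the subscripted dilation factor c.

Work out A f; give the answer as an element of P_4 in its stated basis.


g(x) = -(405/32)x^4 - (135/2)x^3 - (531/4)x^2 - 114x - 36

E_{-2} f = -(5/2)x^4 + 20x^3 - 59x^2 + 76x - 36
S_{-3/2} E_{-2} f = -(405/32)x^4 - (135/2)x^3 - (531/4)x^2 - 114x - 36


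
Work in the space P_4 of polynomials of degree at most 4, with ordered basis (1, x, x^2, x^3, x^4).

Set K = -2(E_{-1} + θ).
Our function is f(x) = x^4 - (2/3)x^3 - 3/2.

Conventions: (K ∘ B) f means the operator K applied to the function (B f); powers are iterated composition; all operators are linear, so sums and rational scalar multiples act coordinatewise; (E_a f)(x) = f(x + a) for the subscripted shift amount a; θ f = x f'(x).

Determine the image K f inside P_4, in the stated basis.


E_{-1} f = x^4 - (14/3)x^3 + 8x^2 - 6x + 1/6
θ f = 4x^4 - 2x^3
(E_{-1} + θ) f = 5x^4 - (20/3)x^3 + 8x^2 - 6x + 1/6
(-2(E_{-1} + θ)) f = -10x^4 + (40/3)x^3 - 16x^2 + 12x - 1/3

the result is g(x) = -10x^4 + (40/3)x^3 - 16x^2 + 12x - 1/3


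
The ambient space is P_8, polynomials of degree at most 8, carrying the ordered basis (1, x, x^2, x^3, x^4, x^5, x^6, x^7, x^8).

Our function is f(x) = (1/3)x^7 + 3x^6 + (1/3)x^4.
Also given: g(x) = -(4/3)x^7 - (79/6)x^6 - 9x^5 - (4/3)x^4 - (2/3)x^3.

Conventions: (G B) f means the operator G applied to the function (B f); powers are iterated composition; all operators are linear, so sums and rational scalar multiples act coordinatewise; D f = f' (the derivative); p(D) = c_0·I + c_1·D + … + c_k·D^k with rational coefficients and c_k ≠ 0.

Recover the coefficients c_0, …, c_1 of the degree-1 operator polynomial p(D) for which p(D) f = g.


D^0 f = (1/3)x^7 + 3x^6 + (1/3)x^4
D^1 f = (7/3)x^6 + 18x^5 + (4/3)x^3
matching coefficients of g against c_0 f + c_1 Df + … from the top degree down determines the c_i
solution: c_0 = -4, c_1 = -1/2

c_0 = -4, c_1 = -1/2


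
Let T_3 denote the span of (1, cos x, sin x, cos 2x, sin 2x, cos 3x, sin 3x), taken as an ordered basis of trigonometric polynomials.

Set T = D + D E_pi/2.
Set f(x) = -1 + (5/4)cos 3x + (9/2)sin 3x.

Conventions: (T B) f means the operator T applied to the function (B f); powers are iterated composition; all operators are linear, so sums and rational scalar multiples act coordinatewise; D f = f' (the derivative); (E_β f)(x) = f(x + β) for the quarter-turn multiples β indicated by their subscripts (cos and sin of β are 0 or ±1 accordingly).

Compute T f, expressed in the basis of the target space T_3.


D f = (27/2)cos 3x - (15/4)sin 3x
E_pi/2 f = -1 - (9/2)cos 3x + (5/4)sin 3x
D E_pi/2 f = (15/4)cos 3x + (27/2)sin 3x
(D + D E_pi/2) f = (69/4)cos 3x + (39/4)sin 3x

the result is g(x) = (69/4)cos 3x + (39/4)sin 3x


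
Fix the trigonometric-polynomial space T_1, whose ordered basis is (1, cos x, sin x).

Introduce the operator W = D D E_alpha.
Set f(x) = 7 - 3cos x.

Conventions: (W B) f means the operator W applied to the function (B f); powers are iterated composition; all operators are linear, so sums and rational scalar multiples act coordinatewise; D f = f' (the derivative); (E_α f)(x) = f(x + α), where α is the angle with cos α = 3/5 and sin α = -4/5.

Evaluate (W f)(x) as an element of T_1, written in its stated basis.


the result is g(x) = (9/5)cos x + (12/5)sin x

E_alpha f = 7 - (9/5)cos x - (12/5)sin x
D E_alpha f = -(12/5)cos x + (9/5)sin x
D D E_alpha f = (9/5)cos x + (12/5)sin x


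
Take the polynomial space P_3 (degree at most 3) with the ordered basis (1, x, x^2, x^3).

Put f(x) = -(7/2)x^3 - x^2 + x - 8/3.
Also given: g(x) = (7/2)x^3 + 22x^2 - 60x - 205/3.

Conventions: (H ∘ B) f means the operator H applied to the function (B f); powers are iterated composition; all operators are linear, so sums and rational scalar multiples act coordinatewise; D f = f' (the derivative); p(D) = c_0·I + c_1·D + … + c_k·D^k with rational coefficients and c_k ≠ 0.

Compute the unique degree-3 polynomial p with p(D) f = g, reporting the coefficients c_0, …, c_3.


p(D) = -I − 2·D + 3·D^2 + 3·D^3, i.e. c_0 = -1, c_1 = -2, c_2 = 3, c_3 = 3

D^0 f = -(7/2)x^3 - x^2 + x - 8/3
D^1 f = -(21/2)x^2 - 2x + 1
D^2 f = -21x - 2
D^3 f = -21
matching coefficients of g against c_0 f + c_1 Df + … from the top degree down determines the c_i
solution: c_0 = -1, c_1 = -2, c_2 = 3, c_3 = 3


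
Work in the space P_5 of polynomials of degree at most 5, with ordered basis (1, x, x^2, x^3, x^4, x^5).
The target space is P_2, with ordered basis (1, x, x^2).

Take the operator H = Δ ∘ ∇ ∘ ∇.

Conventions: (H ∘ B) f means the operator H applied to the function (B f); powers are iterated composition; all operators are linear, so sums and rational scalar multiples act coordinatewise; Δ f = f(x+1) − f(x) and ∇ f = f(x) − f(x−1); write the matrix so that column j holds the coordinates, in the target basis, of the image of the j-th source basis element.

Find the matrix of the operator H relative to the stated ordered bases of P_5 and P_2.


image of 1: 0
image of x: 0
image of x^2: 0
image of x^3: 6
image of x^4: 24x - 12
image of x^5: 60x^2 - 60x + 30
each image's coordinates form column j of the matrix

the matrix is [[0, 0, 0, 6, -12, 30]; [0, 0, 0, 0, 24, -60]; [0, 0, 0, 0, 0, 60]] (rows listed top to bottom)


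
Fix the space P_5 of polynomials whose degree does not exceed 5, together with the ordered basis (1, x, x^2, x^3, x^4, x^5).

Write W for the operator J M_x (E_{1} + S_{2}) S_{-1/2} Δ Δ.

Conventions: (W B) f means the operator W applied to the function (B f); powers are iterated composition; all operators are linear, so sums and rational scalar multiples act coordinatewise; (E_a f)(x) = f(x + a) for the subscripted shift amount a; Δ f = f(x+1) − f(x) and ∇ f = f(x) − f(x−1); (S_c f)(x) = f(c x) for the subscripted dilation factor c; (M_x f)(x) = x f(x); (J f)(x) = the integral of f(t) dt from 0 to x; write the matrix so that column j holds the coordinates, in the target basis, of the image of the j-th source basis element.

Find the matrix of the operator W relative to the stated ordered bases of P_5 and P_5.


image of 1: 0
image of x: 0
image of x^2: 2x^2
image of x^3: -3x^3 + (9/2)x^2
image of x^4: (15/4)x^4 - 10x^3 + (19/2)x^2
image of x^5: -(9/2)x^5 + (135/8)x^4 - (55/2)x^3 + (75/4)x^2
each image's coordinates form column j of the matrix

the matrix is [[0, 0, 0, 0, 0, 0]; [0, 0, 0, 0, 0, 0]; [0, 0, 2, 9/2, 19/2, 75/4]; [0, 0, 0, -3, -10, -55/2]; [0, 0, 0, 0, 15/4, 135/8]; [0, 0, 0, 0, 0, -9/2]] (rows listed top to bottom)


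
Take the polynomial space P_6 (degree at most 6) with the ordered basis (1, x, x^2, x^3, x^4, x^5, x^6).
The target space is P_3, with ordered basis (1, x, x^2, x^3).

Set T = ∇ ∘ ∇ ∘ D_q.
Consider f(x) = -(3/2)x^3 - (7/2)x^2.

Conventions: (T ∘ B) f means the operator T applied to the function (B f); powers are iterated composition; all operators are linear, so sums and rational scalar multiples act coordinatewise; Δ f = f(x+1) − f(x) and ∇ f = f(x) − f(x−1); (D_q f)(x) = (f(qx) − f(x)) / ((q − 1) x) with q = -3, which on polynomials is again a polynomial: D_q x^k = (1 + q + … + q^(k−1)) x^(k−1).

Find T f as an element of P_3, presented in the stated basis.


D_q f = -(21/2)x^2 + 7x
∇ D_q f = -21x + 35/2
∇ ∇ D_q f = -21

g(x) = -21


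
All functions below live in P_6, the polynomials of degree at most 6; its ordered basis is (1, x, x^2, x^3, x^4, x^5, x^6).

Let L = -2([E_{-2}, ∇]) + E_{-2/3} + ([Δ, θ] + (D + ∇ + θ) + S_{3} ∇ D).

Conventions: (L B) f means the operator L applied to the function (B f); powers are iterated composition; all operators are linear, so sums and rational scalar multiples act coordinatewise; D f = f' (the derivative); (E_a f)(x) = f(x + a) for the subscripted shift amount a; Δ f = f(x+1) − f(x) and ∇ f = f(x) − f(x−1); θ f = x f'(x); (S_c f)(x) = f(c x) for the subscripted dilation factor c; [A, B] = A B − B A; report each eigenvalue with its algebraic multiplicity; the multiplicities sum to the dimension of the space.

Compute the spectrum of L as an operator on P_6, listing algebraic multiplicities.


λ = 1 (multiplicity 1), λ = 2 (multiplicity 1), λ = 3 (multiplicity 1), λ = 4 (multiplicity 1), λ = 5 (multiplicity 1), λ = 6 (multiplicity 1), λ = 7 (multiplicity 1)

image of 1: 1
image of x: 2x + 7/3
image of x^2: 3x^2 + (14/3)x + 31/9
image of x^3: 4x^3 + 7x^2 + (67/3)x + 19/27
image of x^4: 5x^4 + (28/3)x^3 + (350/3)x^2 - (572/27)x + 583/81
image of x^5: 6x^5 + (35/3)x^4 + (4990/9)x^3 - (6290/27)x^2 + (6155/81)x + 211/243
image of x^6: 7x^6 + 14x^5 + (7355/3)x^4 - (41740/27)x^3 + (15875/27)x^2 - (4438/81)x + 8083/729
the matrix is upper triangular; its diagonal is (1, 2, 3, 4, 5, 6, 7)
for a triangular matrix the eigenvalues are the diagonal entries, with algebraic multiplicity their repetition count


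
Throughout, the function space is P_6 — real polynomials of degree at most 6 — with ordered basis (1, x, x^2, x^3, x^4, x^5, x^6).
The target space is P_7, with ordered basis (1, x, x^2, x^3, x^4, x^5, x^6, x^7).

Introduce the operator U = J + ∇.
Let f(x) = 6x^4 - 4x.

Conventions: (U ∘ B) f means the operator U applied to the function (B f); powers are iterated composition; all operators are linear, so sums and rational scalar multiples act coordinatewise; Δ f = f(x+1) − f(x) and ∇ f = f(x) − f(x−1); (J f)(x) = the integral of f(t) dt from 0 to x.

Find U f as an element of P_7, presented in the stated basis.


the result is g(x) = (6/5)x^5 + 24x^3 - 38x^2 + 24x - 10

J f = (6/5)x^5 - 2x^2
∇ f = 24x^3 - 36x^2 + 24x - 10
(J + ∇) f = (6/5)x^5 + 24x^3 - 38x^2 + 24x - 10


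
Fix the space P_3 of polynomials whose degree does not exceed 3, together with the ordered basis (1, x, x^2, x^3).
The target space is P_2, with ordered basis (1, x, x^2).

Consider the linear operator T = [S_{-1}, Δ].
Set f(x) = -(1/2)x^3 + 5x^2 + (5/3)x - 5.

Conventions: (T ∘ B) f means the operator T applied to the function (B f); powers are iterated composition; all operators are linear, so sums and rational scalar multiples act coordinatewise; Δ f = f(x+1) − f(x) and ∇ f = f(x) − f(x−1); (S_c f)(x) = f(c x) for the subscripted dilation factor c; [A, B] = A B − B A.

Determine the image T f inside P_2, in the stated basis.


Δ f = -(3/2)x^2 + (17/2)x + 37/6
S_{-1} Δ f = -(3/2)x^2 - (17/2)x + 37/6
S_{-1} f = (1/2)x^3 + 5x^2 - (5/3)x - 5
Δ S_{-1} f = (3/2)x^2 + (23/2)x + 23/6
[S_{-1}, Δ] f = -3x^2 - 20x + 7/3

the image equals g(x) = -3x^2 - 20x + 7/3


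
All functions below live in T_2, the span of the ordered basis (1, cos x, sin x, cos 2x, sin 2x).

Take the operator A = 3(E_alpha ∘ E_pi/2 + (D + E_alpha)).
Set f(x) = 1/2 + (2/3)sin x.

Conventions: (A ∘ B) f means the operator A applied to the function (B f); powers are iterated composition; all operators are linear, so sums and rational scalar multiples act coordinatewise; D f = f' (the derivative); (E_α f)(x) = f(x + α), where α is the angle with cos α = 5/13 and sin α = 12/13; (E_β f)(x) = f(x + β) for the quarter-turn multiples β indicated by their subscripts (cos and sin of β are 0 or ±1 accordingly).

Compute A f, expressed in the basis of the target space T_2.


the result is g(x) = 3 + (60/13)cos x - (14/13)sin x

E_pi/2 f = 1/2 + (2/3)cos x
E_alpha E_pi/2 f = 1/2 + (10/39)cos x - (8/13)sin x
D f = (2/3)cos x
E_alpha f = 1/2 + (8/13)cos x + (10/39)sin x
(D + E_alpha) f = 1/2 + (50/39)cos x + (10/39)sin x
(E_alpha ∘ E_pi/2 + (D + E_alpha)) f = 1 + (20/13)cos x - (14/39)sin x
(3(E_alpha ∘ E_pi/2 + (D + E_alpha))) f = 3 + (60/13)cos x - (14/13)sin x


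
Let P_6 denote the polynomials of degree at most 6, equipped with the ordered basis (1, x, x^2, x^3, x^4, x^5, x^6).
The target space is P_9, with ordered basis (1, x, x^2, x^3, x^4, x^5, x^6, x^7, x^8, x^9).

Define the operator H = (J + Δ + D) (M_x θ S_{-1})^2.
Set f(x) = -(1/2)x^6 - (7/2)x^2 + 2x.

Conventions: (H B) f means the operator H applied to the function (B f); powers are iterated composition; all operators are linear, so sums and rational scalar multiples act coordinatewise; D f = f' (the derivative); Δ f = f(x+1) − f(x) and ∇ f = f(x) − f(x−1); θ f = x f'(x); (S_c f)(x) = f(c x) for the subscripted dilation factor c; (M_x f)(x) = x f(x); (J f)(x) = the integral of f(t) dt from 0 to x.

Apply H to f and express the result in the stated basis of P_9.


the image equals g(x) = (7/3)x^9 + 336x^7 + 588x^6 + (5901/5)x^5 + 1469x^4 + 1344x^3 + 690x^2 + 240x + 38

S_{-1} f = -(1/2)x^6 - (7/2)x^2 - 2x
θ S_{-1} f = -3x^6 - 7x^2 - 2x
M_x θ S_{-1} f = -3x^7 - 7x^3 - 2x^2
S_{-1} (M_x θ S_{-1}) f = 3x^7 + 7x^3 - 2x^2
θ S_{-1} (M_x θ S_{-1}) f = 21x^7 + 21x^3 - 4x^2
M_x θ S_{-1} (M_x θ S_{-1}) f = 21x^8 + 21x^4 - 4x^3
J (M_x θ S_{-1})^2 f = (7/3)x^9 + (21/5)x^5 - x^4
Δ (M_x θ S_{-1})^2 f = 168x^7 + 588x^6 + 1176x^5 + 1470x^4 + 1260x^3 + 702x^2 + 240x + 38
D (M_x θ S_{-1})^2 f = 168x^7 + 84x^3 - 12x^2
(J + Δ + D) (M_x θ S_{-1})^2 f = (7/3)x^9 + 336x^7 + 588x^6 + (5901/5)x^5 + 1469x^4 + 1344x^3 + 690x^2 + 240x + 38


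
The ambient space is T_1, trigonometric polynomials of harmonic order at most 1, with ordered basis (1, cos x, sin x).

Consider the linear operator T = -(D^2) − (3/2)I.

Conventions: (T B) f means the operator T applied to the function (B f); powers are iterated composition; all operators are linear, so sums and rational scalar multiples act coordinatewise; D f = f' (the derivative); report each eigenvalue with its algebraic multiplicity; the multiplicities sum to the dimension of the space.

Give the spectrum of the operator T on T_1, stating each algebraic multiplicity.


image of 1: -3/2
image of cos x: -(1/2)cos x
image of sin x: -(1/2)sin x
the matrix is diagonal; its diagonal is (-3/2, -1/2, -1/2)
for a triangular matrix the eigenvalues are the diagonal entries, with algebraic multiplicity their repetition count

λ = -3/2 (multiplicity 1), λ = -1/2 (multiplicity 2)


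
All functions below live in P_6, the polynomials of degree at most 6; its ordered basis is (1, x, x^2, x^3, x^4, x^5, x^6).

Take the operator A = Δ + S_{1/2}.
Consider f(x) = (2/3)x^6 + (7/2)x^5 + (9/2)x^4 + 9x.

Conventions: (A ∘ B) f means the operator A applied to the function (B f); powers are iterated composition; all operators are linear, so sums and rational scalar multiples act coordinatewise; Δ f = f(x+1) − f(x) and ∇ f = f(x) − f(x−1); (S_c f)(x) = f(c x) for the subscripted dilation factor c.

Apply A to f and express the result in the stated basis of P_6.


Δ f = 4x^5 + (55/2)x^4 + (199/3)x^3 + 72x^2 + (79/2)x + 53/3
S_{1/2} f = (1/96)x^6 + (7/64)x^5 + (9/32)x^4 + (9/2)x
(Δ + S_{1/2}) f = (1/96)x^6 + (263/64)x^5 + (889/32)x^4 + (199/3)x^3 + 72x^2 + 44x + 53/3

the image equals g(x) = (1/96)x^6 + (263/64)x^5 + (889/32)x^4 + (199/3)x^3 + 72x^2 + 44x + 53/3
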